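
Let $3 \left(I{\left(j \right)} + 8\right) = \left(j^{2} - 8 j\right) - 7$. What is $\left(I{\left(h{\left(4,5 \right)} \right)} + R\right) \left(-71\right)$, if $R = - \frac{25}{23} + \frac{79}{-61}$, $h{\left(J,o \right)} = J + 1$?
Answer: $\frac{5294044}{4209} \approx 1257.8$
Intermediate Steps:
$h{\left(J,o \right)} = 1 + J$
$R = - \frac{3342}{1403}$ ($R = \left(-25\right) \frac{1}{23} + 79 \left(- \frac{1}{61}\right) = - \frac{25}{23} - \frac{79}{61} = - \frac{3342}{1403} \approx -2.382$)
$I{\left(j \right)} = - \frac{31}{3} - \frac{8 j}{3} + \frac{j^{2}}{3}$ ($I{\left(j \right)} = -8 + \frac{\left(j^{2} - 8 j\right) - 7}{3} = -8 + \frac{-7 + j^{2} - 8 j}{3} = -8 - \left(\frac{7}{3} - \frac{j^{2}}{3} + \frac{8 j}{3}\right) = - \frac{31}{3} - \frac{8 j}{3} + \frac{j^{2}}{3}$)
$\left(I{\left(h{\left(4,5 \right)} \right)} + R\right) \left(-71\right) = \left(\left(- \frac{31}{3} - \frac{8 \left(1 + 4\right)}{3} + \frac{\left(1 + 4\right)^{2}}{3}\right) - \frac{3342}{1403}\right) \left(-71\right) = \left(\left(- \frac{31}{3} - \frac{40}{3} + \frac{5^{2}}{3}\right) - \frac{3342}{1403}\right) \left(-71\right) = \left(\left(- \frac{31}{3} - \frac{40}{3} + \frac{1}{3} \cdot 25\right) - \frac{3342}{1403}\right) \left(-71\right) = \left(\left(- \frac{31}{3} - \frac{40}{3} + \frac{25}{3}\right) - \frac{3342}{1403}\right) \left(-71\right) = \left(- \frac{46}{3} - \frac{3342}{1403}\right) \left(-71\right) = \left(- \frac{74564}{4209}\right) \left(-71\right) = \frac{5294044}{4209}$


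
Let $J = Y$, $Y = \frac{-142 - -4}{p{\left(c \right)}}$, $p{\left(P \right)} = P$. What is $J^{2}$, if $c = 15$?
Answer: $\frac{2116}{25} \approx 84.64$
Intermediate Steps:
$Y = - \frac{46}{5}$ ($Y = \frac{-142 - -4}{15} = \left(-142 + 4\right) \frac{1}{15} = \left(-138\right) \frac{1}{15} = - \frac{46}{5} \approx -9.2$)
$J = - \frac{46}{5} \approx -9.2$
$J^{2} = \left(- \frac{46}{5}\right)^{2} = \frac{2116}{25}$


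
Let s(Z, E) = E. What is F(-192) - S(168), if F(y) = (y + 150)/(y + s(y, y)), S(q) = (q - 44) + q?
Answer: -18681/64 ≈ -291.89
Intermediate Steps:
S(q) = -44 + 2*q (S(q) = (-44 + q) + q = -44 + 2*q)
F(y) = (150 + y)/(2*y) (F(y) = (y + 150)/(y + y) = (150 + y)/((2*y)) = (150 + y)*(1/(2*y)) = (150 + y)/(2*y))
F(-192) - S(168) = (1/2)*(150 - 192)/(-192) - (-44 + 2*168) = (1/2)*(-1/192)*(-42) - (-44 + 336) = 7/64 - 1*292 = 7/64 - 292 = -18681/64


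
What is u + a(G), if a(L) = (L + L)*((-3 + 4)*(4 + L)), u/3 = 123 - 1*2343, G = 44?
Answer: -2436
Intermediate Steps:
u = -6660 (u = 3*(123 - 1*2343) = 3*(123 - 2343) = 3*(-2220) = -6660)
a(L) = 2*L*(4 + L) (a(L) = (2*L)*(1*(4 + L)) = (2*L)*(4 + L) = 2*L*(4 + L))
u + a(G) = -6660 + 2*44*(4 + 44) = -6660 + 2*44*48 = -6660 + 4224 = -2436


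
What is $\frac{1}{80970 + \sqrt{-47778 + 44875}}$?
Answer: $\frac{80970}{6556143803} - \frac{i \sqrt{2903}}{6556143803} \approx 1.235 \cdot 10^{-5} - 8.2182 \cdot 10^{-9} i$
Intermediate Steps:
$\frac{1}{80970 + \sqrt{-47778 + 44875}} = \frac{1}{80970 + \sqrt{-2903}} = \frac{1}{80970 + i \sqrt{2903}}$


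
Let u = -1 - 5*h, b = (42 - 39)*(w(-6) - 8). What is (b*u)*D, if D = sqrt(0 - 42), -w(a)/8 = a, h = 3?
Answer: -1920*I*sqrt(42) ≈ -12443.0*I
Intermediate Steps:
w(a) = -8*a
b = 120 (b = (42 - 39)*(-8*(-6) - 8) = 3*(48 - 8) = 3*40 = 120)
u = -16 (u = -1 - 5*3 = -1 - 15 = -16)
D = I*sqrt(42) (D = sqrt(-42) = I*sqrt(42) ≈ 6.4807*I)
(b*u)*D = (120*(-16))*(I*sqrt(42)) = -1920*I*sqrt(42)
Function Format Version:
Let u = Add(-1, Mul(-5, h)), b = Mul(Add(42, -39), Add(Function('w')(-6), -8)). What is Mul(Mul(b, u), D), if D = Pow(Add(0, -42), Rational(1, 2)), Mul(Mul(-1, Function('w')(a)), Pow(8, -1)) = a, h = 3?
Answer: Mul(-1920, I, Pow(42, Rational(1, 2))) ≈ Mul(-12443., I)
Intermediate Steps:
Function('w')(a) = Mul(-8, a)
b = 120 (b = Mul(Add(42, -39), Add(Mul(-8, -6), -8)) = Mul(3, Add(48, -8)) = Mul(3, 40) = 120)
u = -16 (u = Add(-1, Mul(-5, 3)) = Add(-1, -15) = -16)
D = Mul(I, Pow(42, Rational(1, 2))) (D = Pow(-42, Rational(1, 2)) = Mul(I, Pow(42, Rational(1, 2))) ≈ Mul(6.4807, I))
Mul(Mul(b, u), D) = Mul(Mul(120, -16), Mul(I, Pow(42, Rational(1, 2)))) = Mul(-1920, Mul(I, Pow(42, Rational(1, 2)))) = Mul(-1920, I, Pow(42, Rational(1, 2)))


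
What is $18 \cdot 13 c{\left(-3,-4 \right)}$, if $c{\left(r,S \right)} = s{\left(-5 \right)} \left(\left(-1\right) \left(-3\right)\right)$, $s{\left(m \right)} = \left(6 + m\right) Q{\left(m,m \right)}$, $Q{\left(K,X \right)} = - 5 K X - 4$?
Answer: $-90558$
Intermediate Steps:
$Q{\left(K,X \right)} = -4 - 5 K X$ ($Q{\left(K,X \right)} = - 5 K X - 4 = -4 - 5 K X$)
$s{\left(m \right)} = \left(-4 - 5 m^{2}\right) \left(6 + m\right)$ ($s{\left(m \right)} = \left(6 + m\right) \left(-4 - 5 m m\right) = \left(6 + m\right) \left(-4 - 5 m^{2}\right) = \left(-4 - 5 m^{2}\right) \left(6 + m\right)$)
$c{\left(r,S \right)} = -387$ ($c{\left(r,S \right)} = - \left(4 + 5 \left(-5\right)^{2}\right) \left(6 - 5\right) \left(\left(-1\right) \left(-3\right)\right) = \left(-1\right) \left(4 + 5 \cdot 25\right) 1 \cdot 3 = \left(-1\right) \left(4 + 125\right) 1 \cdot 3 = \left(-1\right) 129 \cdot 1 \cdot 3 = \left(-129\right) 3 = -387$)
$18 \cdot 13 c{\left(-3,-4 \right)} = 18 \cdot 13 \left(-387\right) = 234 \left(-387\right) = -90558$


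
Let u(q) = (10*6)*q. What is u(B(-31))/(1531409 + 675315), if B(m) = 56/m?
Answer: -840/17102111 ≈ -4.9117e-5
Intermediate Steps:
u(q) = 60*q
u(B(-31))/(1531409 + 675315) = (60*(56/(-31)))/(1531409 + 675315) = (60*(56*(-1/31)))/2206724 = (60*(-56/31))*(1/2206724) = -3360/31*1/2206724 = -840/17102111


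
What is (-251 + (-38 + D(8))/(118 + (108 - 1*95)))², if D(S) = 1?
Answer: 1083594724/17161 ≈ 63143.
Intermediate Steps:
(-251 + (-38 + D(8))/(118 + (108 - 1*95)))² = (-251 + (-38 + 1)/(118 + (108 - 1*95)))² = (-251 - 37/(118 + (108 - 95)))² = (-251 - 37/(118 + 13))² = (-251 - 37/131)² = (-32918/131)² = 1083594724/17161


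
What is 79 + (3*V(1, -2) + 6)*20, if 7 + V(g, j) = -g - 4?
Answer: -521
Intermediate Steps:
V(g, j) = -11 - g (V(g, j) = -7 + (-g - 4) = -7 + (-4 - g) = -11 - g)
79 + (3*V(1, -2) + 6)*20 = 79 + (3*(-11 - 1*1) + 6)*20 = 79 + (3*(-11 - 1) + 6)*20 = 79 + (3*(-12) + 6)*20 = 79 + (-36 + 6)*20 = 79 - 30*20 = 79 - 600 = -521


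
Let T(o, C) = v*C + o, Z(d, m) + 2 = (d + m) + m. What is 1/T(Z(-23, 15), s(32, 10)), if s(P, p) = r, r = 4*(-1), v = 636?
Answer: -1/2539 ≈ -0.00039386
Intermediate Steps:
Z(d, m) = -2 + d + 2*m (Z(d, m) = -2 + ((d + m) + m) = -2 + (d + 2*m) = -2 + d + 2*m)
r = -4
s(P, p) = -4
T(o, C) = o + 636*C (T(o, C) = 636*C + o = o + 636*C)
1/T(Z(-23, 15), s(32, 10)) = 1/((-2 - 23 + 2*15) + 636*(-4)) = 1/((-2 - 23 + 30) - 2544) = 1/(5 - 2544) = 1/(-2539) = -1/2539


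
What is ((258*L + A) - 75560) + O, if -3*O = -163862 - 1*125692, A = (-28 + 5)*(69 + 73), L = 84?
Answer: 39364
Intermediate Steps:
A = -3266 (A = -23*142 = -3266)
O = 96518 (O = -(-163862 - 1*125692)/3 = -(-163862 - 125692)/3 = -1/3*(-289554) = 96518)
((258*L + A) - 75560) + O = ((258*84 - 3266) - 75560) + 96518 = ((21672 - 3266) - 75560) + 96518 = (18406 - 75560) + 96518 = -57154 + 96518 = 39364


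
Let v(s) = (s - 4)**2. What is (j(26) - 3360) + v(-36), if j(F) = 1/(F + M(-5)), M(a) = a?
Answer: -36959/21 ≈ -1760.0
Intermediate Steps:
v(s) = (-4 + s)**2
j(F) = 1/(-5 + F) (j(F) = 1/(F - 5) = 1/(-5 + F))
(j(26) - 3360) + v(-36) = (1/(-5 + 26) - 3360) + (-4 - 36)**2 = (1/21 - 3360) + (-40)**2 = (1/21 - 3360) + 1600 = -70559/21 + 1600 = -36959/21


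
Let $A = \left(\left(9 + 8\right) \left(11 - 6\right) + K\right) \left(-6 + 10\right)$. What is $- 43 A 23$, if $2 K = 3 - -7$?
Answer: $-356040$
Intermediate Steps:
$K = 5$ ($K = \frac{3 - -7}{2} = \frac{3 + 7}{2} = \frac{1}{2} \cdot 10 = 5$)
$A = 360$ ($A = \left(\left(9 + 8\right) \left(11 - 6\right) + 5\right) \left(-6 + 10\right) = \left(17 \cdot 5 + 5\right) 4 = \left(85 + 5\right) 4 = 90 \cdot 4 = 360$)
$- 43 A 23 = \left(-43\right) 360 \cdot 23 = \left(-15480\right) 23 = -356040$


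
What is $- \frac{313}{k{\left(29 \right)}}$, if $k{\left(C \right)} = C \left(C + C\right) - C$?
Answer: $- \frac{313}{1653} \approx -0.18935$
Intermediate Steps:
$k{\left(C \right)} = - C + 2 C^{2}$ ($k{\left(C \right)} = C 2 C - C = 2 C^{2} - C = - C + 2 C^{2}$)
$- \frac{313}{k{\left(29 \right)}} = - \frac{313}{29 \left(-1 + 2 \cdot 29\right)} = - \frac{313}{29 \left(-1 + 58\right)} = - \frac{313}{29 \cdot 57} = - \frac{313}{1653}$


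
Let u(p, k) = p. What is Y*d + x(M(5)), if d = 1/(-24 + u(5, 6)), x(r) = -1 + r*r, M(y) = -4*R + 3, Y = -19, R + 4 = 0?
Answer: 361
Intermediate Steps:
R = -4 (R = -4 + 0 = -4)
M(y) = 19 (M(y) = -4*(-4) + 3 = 16 + 3 = 19)
x(r) = -1 + r**2
d = -1/19 (d = 1/(-24 + 5) = 1/(-19) = -1/19 ≈ -0.052632)
Y*d + x(M(5)) = -19*(-1/19) + (-1 + 19**2) = 1 + (-1 + 361) = 1 + 360 = 361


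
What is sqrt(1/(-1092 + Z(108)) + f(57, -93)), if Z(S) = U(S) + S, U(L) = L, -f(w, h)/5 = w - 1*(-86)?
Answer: I*sqrt(137168679)/438 ≈ 26.74*I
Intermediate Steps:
f(w, h) = -430 - 5*w (f(w, h) = -5*(w - 1*(-86)) = -5*(w + 86) = -5*(86 + w) = -430 - 5*w)
Z(S) = 2*S (Z(S) = S + S = 2*S)
sqrt(1/(-1092 + Z(108)) + f(57, -93)) = sqrt(1/(-1092 + 2*108) + (-430 - 5*57)) = sqrt(1/(-1092 + 216) + (-430 - 285)) = sqrt(1/(-876) - 715) = sqrt(-1/876 - 715) = sqrt(-626341/876) = I*sqrt(137168679)/438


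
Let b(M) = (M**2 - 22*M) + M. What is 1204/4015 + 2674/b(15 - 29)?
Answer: 161801/28105 ≈ 5.7570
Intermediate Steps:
b(M) = M**2 - 21*M
1204/4015 + 2674/b(15 - 29) = 1204/4015 + 2674/(((15 - 29)*(-21 + (15 - 29)))) = 1204*(1/4015) + 2674/((-14*(-21 - 14))) = 1204/4015 + 2674/((-14*(-35))) = 1204/4015 + 2674/490 = 1204/4015 + 2674*(1/490) = 1204/4015 + 191/35 = 161801/28105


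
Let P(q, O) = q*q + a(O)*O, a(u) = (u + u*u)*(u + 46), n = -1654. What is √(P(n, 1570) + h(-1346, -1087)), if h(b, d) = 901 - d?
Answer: 2*√1564433276026 ≈ 2.5015e+6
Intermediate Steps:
a(u) = (46 + u)*(u + u²) (a(u) = (u + u²)*(46 + u) = (46 + u)*(u + u²))
P(q, O) = q² + O²*(46 + O² + 47*O) (P(q, O) = q*q + (O*(46 + O² + 47*O))*O = q² + O²*(46 + O² + 47*O))
√(P(n, 1570) + h(-1346, -1087)) = √(((-1654)² + 1570²*(46 + 1570² + 47*1570)) + (901 - 1*(-1087))) = √((2735716 + 2464900*(46 + 2464900 + 73790)) + (901 + 1087)) = √((2735716 + 2464900*2538736) + 1988) = √((2735716 + 6257730366400) + 1988) = √(6257733102116 + 1988) = √6257733104104 = 2*√1564433276026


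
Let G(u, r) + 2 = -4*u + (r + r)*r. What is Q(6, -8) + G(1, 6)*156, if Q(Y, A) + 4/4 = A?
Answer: 10287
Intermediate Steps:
G(u, r) = -2 - 4*u + 2*r**2 (G(u, r) = -2 + (-4*u + (r + r)*r) = -2 + (-4*u + (2*r)*r) = -2 + (-4*u + 2*r**2) = -2 - 4*u + 2*r**2)
Q(Y, A) = -1 + A
Q(6, -8) + G(1, 6)*156 = (-1 - 8) + (-2 - 4*1 + 2*6**2)*156 = -9 + (-2 - 4 + 2*36)*156 = -9 + (-2 - 4 + 72)*156 = -9 + 66*156 = -9 + 10296 = 10287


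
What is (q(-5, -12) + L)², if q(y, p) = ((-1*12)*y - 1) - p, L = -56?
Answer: 225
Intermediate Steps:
q(y, p) = -1 - p - 12*y (q(y, p) = (-12*y - 1) - p = (-1 - 12*y) - p = -1 - p - 12*y)
(q(-5, -12) + L)² = ((-1 - 1*(-12) - 12*(-5)) - 56)² = ((-1 + 12 + 60) - 56)² = (71 - 56)² = 15² = 225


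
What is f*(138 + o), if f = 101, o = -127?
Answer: 1111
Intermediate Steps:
f*(138 + o) = 101*(138 - 127) = 101*11 = 1111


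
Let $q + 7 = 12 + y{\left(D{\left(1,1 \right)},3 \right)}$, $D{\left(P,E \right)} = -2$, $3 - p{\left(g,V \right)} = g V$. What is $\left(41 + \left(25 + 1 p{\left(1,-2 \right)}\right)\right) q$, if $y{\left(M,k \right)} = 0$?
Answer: $355$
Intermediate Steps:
$p{\left(g,V \right)} = 3 - V g$ ($p{\left(g,V \right)} = 3 - g V = 3 - V g$)
$q = 5$ ($q = -7 + \left(12 + 0\right) = -7 + 12 = 5$)
$\left(41 + \left(25 + 1 p{\left(1,-2 \right)}\right)\right) q = \left(41 + \left(25 + 1 \left(3 - \left(-2\right) 1\right)\right)\right) 5 = \left(41 + \left(25 + 1 \left(3 + 2\right)\right)\right) 5 = \left(41 + \left(25 + 1 \cdot 5\right)\right) 5 = \left(41 + \left(25 + 5\right)\right) 5 = \left(41 + 30\right) 5 = 71 \cdot 5 = 355$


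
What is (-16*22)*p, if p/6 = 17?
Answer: -35904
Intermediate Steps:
p = 102 (p = 6*17 = 102)
(-16*22)*p = -16*22*102 = -352*102 = -35904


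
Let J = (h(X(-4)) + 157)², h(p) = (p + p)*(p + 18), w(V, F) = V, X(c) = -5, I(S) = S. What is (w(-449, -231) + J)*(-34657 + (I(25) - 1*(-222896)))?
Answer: 52713920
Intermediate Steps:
h(p) = 2*p*(18 + p) (h(p) = (2*p)*(18 + p) = 2*p*(18 + p))
J = 729 (J = (2*(-5)*(18 - 5) + 157)² = (2*(-5)*13 + 157)² = (-130 + 157)² = 27² = 729)
(w(-449, -231) + J)*(-34657 + (I(25) - 1*(-222896))) = (-449 + 729)*(-34657 + (25 - 1*(-222896))) = 280*(-34657 + (25 + 222896)) = 280*(-34657 + 222921) = 280*188264 = 52713920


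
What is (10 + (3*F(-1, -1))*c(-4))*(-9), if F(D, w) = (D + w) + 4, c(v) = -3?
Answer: 72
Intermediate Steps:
F(D, w) = 4 + D + w
(10 + (3*F(-1, -1))*c(-4))*(-9) = (10 + (3*(4 - 1 - 1))*(-3))*(-9) = (10 + (3*2)*(-3))*(-9) = (10 + 6*(-3))*(-9) = (10 - 18)*(-9) = -8*(-9) = 72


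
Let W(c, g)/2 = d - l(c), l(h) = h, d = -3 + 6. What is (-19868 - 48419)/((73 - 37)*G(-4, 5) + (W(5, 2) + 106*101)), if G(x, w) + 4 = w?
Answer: -68287/10738 ≈ -6.3594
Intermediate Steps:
G(x, w) = -4 + w
d = 3
W(c, g) = 6 - 2*c (W(c, g) = 2*(3 - c) = 6 - 2*c)
(-19868 - 48419)/((73 - 37)*G(-4, 5) + (W(5, 2) + 106*101)) = (-19868 - 48419)/((73 - 37)*(-4 + 5) + ((6 - 2*5) + 106*101)) = -68287/(36*1 + ((6 - 10) + 10706)) = -68287/(36 + (-4 + 10706)) = -68287/(36 + 10702) = -68287/10738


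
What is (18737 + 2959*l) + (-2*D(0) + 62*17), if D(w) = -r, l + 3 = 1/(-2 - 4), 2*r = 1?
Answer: 62531/6 ≈ 10422.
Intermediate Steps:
r = ½ (r = (½)*1 = ½ ≈ 0.50000)
l = -19/6 (l = -3 + 1/(-2 - 4) = -3 + 1/(-6) = -3 - ⅙ = -19/6 ≈ -3.1667)
D(w) = -½ (D(w) = -1*½ = -½)
(18737 + 2959*l) + (-2*D(0) + 62*17) = (18737 + 2959*(-19/6)) + (-2*(-½) + 62*17) = (18737 - 56221/6) + (1 + 1054) = 56201/6 + 1055 = 62531/6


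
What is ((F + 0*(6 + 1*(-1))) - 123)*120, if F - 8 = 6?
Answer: -13080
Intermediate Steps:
F = 14 (F = 8 + 6 = 14)
((F + 0*(6 + 1*(-1))) - 123)*120 = ((14 + 0*(6 + 1*(-1))) - 123)*120 = ((14 + 0*(6 - 1)) - 123)*120 = ((14 + 0*5) - 123)*120 = ((14 + 0) - 123)*120 = (14 - 123)*120 = -109*120 = -13080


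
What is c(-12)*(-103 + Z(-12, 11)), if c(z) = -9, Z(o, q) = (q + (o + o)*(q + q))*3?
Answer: 14886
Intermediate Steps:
Z(o, q) = 3*q + 12*o*q (Z(o, q) = (q + (2*o)*(2*q))*3 = (q + 4*o*q)*3 = 3*q + 12*o*q)
c(-12)*(-103 + Z(-12, 11)) = -9*(-103 + 3*11*(1 + 4*(-12))) = -9*(-103 + 3*11*(1 - 48)) = -9*(-103 + 3*11*(-47)) = -9*(-103 - 1551) = -9*(-1654) = 14886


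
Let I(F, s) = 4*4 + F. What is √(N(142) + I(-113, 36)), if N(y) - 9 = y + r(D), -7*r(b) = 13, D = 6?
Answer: √2555/7 ≈ 7.2210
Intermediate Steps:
r(b) = -13/7 (r(b) = -⅐*13 = -13/7)
N(y) = 50/7 + y (N(y) = 9 + (y - 13/7) = 9 + (-13/7 + y) = 50/7 + y)
I(F, s) = 16 + F
√(N(142) + I(-113, 36)) = √((50/7 + 142) + (16 - 113)) = √(1044/7 - 97) = √(365/7) = √2555/7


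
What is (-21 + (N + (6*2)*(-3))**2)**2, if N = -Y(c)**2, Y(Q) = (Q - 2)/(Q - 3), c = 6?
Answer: 12972982201/6561 ≈ 1.9773e+6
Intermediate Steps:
Y(Q) = (-2 + Q)/(-3 + Q)
N = -16/9 (N = -((-2 + 6)/(-3 + 6))**2 = -(4/3)**2 = -1*16/9 = -16/9 ≈ -1.7778)
(-21 + (N + (6*2)*(-3))**2)**2 = (-21 + (-16/9 + (6*2)*(-3))**2)**2 = (-21 + (-16/9 + 12*(-3))**2)**2 = (-21 + (-16/9 - 36)**2)**2 = (-21 + (-340/9)**2)**2 = (-21 + 115600/81)**2 = (113899/81)**2 = 12972982201/6561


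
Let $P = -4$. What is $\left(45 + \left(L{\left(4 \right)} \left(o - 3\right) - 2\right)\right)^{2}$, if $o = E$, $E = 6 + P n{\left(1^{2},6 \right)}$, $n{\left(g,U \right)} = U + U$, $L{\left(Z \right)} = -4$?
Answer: $49729$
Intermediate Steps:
$n{\left(g,U \right)} = 2 U$
$E = -42$ ($E = 6 - 4 \cdot 2 \cdot 6 = 6 - 48 = -42$)
$o = -42$
$\left(45 + \left(L{\left(4 \right)} \left(o - 3\right) - 2\right)\right)^{2} = \left(45 - \left(2 + 4 \left(-42 - 3\right)\right)\right)^{2} = \left(45 - -178\right)^{2} = \left(45 + \left(180 - 2\right)\right)^{2} = \left(45 + 178\right)^{2} = 223^{2} = 49729$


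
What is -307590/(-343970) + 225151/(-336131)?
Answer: 2594534482/11561898007 ≈ 0.22440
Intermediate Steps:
-307590/(-343970) + 225151/(-336131) = -307590*(-1/343970) + 225151*(-1/336131) = 30759/34397 - 225151/336131 = 2594534482/11561898007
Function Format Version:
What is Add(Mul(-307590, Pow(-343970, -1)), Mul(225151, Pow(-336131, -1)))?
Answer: Rational(2594534482, 11561898007) ≈ 0.22440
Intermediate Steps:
Add(Mul(-307590, Pow(-343970, -1)), Mul(225151, Pow(-336131, -1))) = Add(Mul(-307590, Rational(-1, 343970)), Mul(225151, Rational(-1, 336131))) = Add(Rational(30759, 34397), Rational(-225151, 336131)) = Rational(2594534482, 11561898007)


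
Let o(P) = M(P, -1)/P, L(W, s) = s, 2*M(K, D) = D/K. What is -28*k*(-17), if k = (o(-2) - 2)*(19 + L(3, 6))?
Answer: -50575/2 ≈ -25288.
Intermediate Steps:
M(K, D) = D/(2*K) (M(K, D) = (D/K)/2 = D/(2*K))
o(P) = -1/(2*P²) (o(P) = ((½)*(-1)/P)/P = (-1/(2*P))/P = -1/(2*P²))
k = -425/8 (k = (-½/(-2)² - 2)*(19 + 6) = (-½*¼ - 2)*25 = (-⅛ - 2)*25 = -17/8*25 = -425/8 ≈ -53.125)
-28*k*(-17) = -28*(-425/8)*(-17) = (2975/2)*(-17) = -50575/2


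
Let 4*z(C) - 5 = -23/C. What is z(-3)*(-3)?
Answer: -19/2 ≈ -9.5000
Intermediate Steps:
z(C) = 5/4 - 23/(4*C) (z(C) = 5/4 + (-23/C)/4 = 5/4 - 23/(4*C))
z(-3)*(-3) = ((1/4)*(-23 + 5*(-3))/(-3))*(-3) = ((1/4)*(-1/3)*(-23 - 15))*(-3) = ((1/4)*(-1/3)*(-38))*(-3) = (19/6)*(-3) = -19/2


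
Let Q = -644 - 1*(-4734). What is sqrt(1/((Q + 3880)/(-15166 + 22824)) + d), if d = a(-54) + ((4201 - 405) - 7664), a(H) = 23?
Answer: 4*I*sqrt(3815262910)/3985 ≈ 62.0*I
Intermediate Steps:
Q = 4090 (Q = -644 + 4734 = 4090)
d = -3845 (d = 23 + ((4201 - 405) - 7664) = 23 + (3796 - 7664) = 23 - 3868 = -3845)
sqrt(1/((Q + 3880)/(-15166 + 22824)) + d) = sqrt(1/((4090 + 3880)/(-15166 + 22824)) - 3845) = sqrt(1/(7970/7658) - 3845) = sqrt(1/(7970*(1/7658)) - 3845) = sqrt(1/(3985/3829) - 3845) = sqrt(3829/3985 - 3845) = sqrt(-15318496/3985) = 4*I*sqrt(3815262910)/3985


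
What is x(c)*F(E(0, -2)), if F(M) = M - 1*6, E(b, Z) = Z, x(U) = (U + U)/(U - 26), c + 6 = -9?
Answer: -240/41 ≈ -5.8537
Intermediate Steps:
c = -15 (c = -6 - 9 = -15)
x(U) = 2*U/(-26 + U) (x(U) = (2*U)/(-26 + U) = 2*U/(-26 + U))
F(M) = -6 + M (F(M) = M - 6 = -6 + M)
x(c)*F(E(0, -2)) = (2*(-15)/(-26 - 15))*(-6 - 2) = (2*(-15)/(-41))*(-8) = (2*(-15)*(-1/41))*(-8) = (30/41)*(-8) = -240/41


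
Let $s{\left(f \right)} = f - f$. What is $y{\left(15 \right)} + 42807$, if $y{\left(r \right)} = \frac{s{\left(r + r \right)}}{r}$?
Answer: $42807$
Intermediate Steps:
$s{\left(f \right)} = 0$
$y{\left(r \right)} = 0$ ($y{\left(r \right)} = \frac{0}{r} = 0$)
$y{\left(15 \right)} + 42807 = 0 + 42807 = 42807$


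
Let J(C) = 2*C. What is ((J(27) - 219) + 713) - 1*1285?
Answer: -737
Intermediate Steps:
((J(27) - 219) + 713) - 1*1285 = ((2*27 - 219) + 713) - 1*1285 = ((54 - 219) + 713) - 1285 = (-165 + 713) - 1285 = 548 - 1285 = -737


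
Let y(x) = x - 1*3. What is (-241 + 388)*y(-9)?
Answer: -1764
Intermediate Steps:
y(x) = -3 + x (y(x) = x - 3 = -3 + x)
(-241 + 388)*y(-9) = (-241 + 388)*(-3 - 9) = 147*(-12) = -1764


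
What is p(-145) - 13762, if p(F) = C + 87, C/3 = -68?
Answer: -13879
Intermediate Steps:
C = -204 (C = 3*(-68) = -204)
p(F) = -117 (p(F) = -204 + 87 = -117)
p(-145) - 13762 = -117 - 13762 = -13879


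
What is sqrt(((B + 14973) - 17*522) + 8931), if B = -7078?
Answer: 4*sqrt(497) ≈ 89.174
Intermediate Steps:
sqrt(((B + 14973) - 17*522) + 8931) = sqrt(((-7078 + 14973) - 17*522) + 8931) = sqrt((7895 - 8874) + 8931) = sqrt(-979 + 8931) = sqrt(7952) = 4*sqrt(497)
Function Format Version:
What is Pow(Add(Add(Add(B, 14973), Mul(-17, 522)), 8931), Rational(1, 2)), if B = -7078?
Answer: Mul(4, Pow(497, Rational(1, 2))) ≈ 89.174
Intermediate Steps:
Pow(Add(Add(Add(B, 14973), Mul(-17, 522)), 8931), Rational(1, 2)) = Pow(Add(Add(Add(-7078, 14973), Mul(-17, 522)), 8931), Rational(1, 2)) = Pow(Add(Add(7895, -8874), 8931), Rational(1, 2)) = Pow(Add(-979, 8931), Rational(1, 2)) = Pow(7952, Rational(1, 2)) = Mul(4, Pow(497, Rational(1, 2)))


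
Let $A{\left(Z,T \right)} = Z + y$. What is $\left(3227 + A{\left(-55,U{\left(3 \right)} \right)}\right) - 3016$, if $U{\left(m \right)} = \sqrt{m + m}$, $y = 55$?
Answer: $211$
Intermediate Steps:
$U{\left(m \right)} = \sqrt{2} \sqrt{m}$ ($U{\left(m \right)} = \sqrt{2 m} = \sqrt{2} \sqrt{m}$)
$A{\left(Z,T \right)} = 55 + Z$ ($A{\left(Z,T \right)} = Z + 55 = 55 + Z$)
$\left(3227 + A{\left(-55,U{\left(3 \right)} \right)}\right) - 3016 = \left(3227 + \left(55 - 55\right)\right) - 3016 = \left(3227 + 0\right) - 3016 = 3227 - 3016 = 211$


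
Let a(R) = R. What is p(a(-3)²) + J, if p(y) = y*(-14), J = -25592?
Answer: -25718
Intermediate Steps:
p(y) = -14*y
p(a(-3)²) + J = -14*(-3)² - 25592 = -14*9 - 25592 = -126 - 25592 = -25718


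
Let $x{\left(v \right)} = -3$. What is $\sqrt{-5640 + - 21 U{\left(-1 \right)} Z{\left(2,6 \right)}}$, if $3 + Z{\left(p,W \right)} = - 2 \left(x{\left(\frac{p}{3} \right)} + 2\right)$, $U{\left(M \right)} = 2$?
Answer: $3 i \sqrt{622} \approx 74.82 i$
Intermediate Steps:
$Z{\left(p,W \right)} = -1$ ($Z{\left(p,W \right)} = -3 - 2 \left(-3 + 2\right) = -3 - -2 = -3 + 2 = -1$)
$\sqrt{-5640 + - 21 U{\left(-1 \right)} Z{\left(2,6 \right)}} = \sqrt{-5640 + \left(-21\right) 2 \left(-1\right)} = \sqrt{-5640 - -42} = \sqrt{-5640 + 42} = \sqrt{-5598} = 3 i \sqrt{622}$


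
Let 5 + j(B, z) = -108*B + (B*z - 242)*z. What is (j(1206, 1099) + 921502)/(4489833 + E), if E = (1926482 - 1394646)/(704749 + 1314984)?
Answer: 2943020205349701/9068264406425 ≈ 324.54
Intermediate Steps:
E = 531836/2019733 ≈ 0.26332
j(B, z) = -5 - 108*B + z*(-242 + B*z) (j(B, z) = -5 + (-108*B + (B*z - 242)*z) = -5 + (-108*B + (-242 + B*z)*z) = -5 + (-108*B + z*(-242 + B*z)) = -5 - 108*B + z*(-242 + B*z))
(j(1206, 1099) + 921502)/(4489833 + E) = ((-5 - 242*1099 - 108*1206 + 1206*1099**2) + 921502)/(4489833 + 531836/2019733) = ((-5 - 265958 - 130248 + 1206*1207801) + 921502)/(9068264406425/2019733) = ((-5 - 265958 - 130248 + 1456608006) + 921502)*(2019733/9068264406425) = (1456211795 + 921502)*(2019733/9068264406425) = 1457133297*(2019733/9068264406425) = 2943020205349701/9068264406425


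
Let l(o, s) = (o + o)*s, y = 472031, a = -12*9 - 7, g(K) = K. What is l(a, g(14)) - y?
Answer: -475251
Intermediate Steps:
a = -115 (a = -108 - 7 = -115)
l(o, s) = 2*o*s (l(o, s) = (2*o)*s = 2*o*s)
l(a, g(14)) - y = 2*(-115)*14 - 1*472031 = -3220 - 472031 = -475251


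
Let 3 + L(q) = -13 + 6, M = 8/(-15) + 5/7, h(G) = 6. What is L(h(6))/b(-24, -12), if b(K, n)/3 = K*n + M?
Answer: -350/30259 ≈ -0.011567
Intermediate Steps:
M = 19/105 (M = 8*(-1/15) + 5*(⅐) = -8/15 + 5/7 = 19/105 ≈ 0.18095)
L(q) = -10 (L(q) = -3 + (-13 + 6) = -3 - 7 = -10)
b(K, n) = 19/35 + 3*K*n (b(K, n) = 3*(K*n + 19/105) = 3*(19/105 + K*n) = 19/35 + 3*K*n)
L(h(6))/b(-24, -12) = -10/(19/35 + 3*(-24)*(-12)) = -10/(19/35 + 864) = -10/30259/35 = -10*35/30259 = -350/30259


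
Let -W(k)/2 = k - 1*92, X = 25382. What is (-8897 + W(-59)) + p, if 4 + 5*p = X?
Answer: -17597/5 ≈ -3519.4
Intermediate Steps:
p = 25378/5 (p = -⅘ + (⅕)*25382 = -⅘ + 25382/5 = 25378/5 ≈ 5075.6)
W(k) = 184 - 2*k (W(k) = -2*(k - 1*92) = -2*(k - 92) = -2*(-92 + k) = 184 - 2*k)
(-8897 + W(-59)) + p = (-8897 + (184 - 2*(-59))) + 25378/5 = (-8897 + (184 + 118)) + 25378/5 = (-8897 + 302) + 25378/5 = -8595 + 25378/5 = -17597/5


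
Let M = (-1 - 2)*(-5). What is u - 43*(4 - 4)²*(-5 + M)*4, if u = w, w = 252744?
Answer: 252744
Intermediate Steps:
u = 252744
M = 15 (M = -3*(-5) = 15)
u - 43*(4 - 4)²*(-5 + M)*4 = 252744 - 43*(4 - 4)²*(-5 + 15)*4 = 252744 - 43*0²*10*4 = 252744 - 43*0*40 = 252744 - 0*40 = 252744 - 1*0 = 252744 + 0 = 252744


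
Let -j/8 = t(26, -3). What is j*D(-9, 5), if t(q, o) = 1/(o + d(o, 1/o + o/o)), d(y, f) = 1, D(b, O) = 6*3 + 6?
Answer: 96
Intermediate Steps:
D(b, O) = 24 (D(b, O) = 18 + 6 = 24)
t(q, o) = 1/(1 + o) (t(q, o) = 1/(o + 1) = 1/(1 + o))
j = 4 (j = -8/(1 - 3) = -8/(-2) = -8*(-½) = 4)
j*D(-9, 5) = 4*24 = 96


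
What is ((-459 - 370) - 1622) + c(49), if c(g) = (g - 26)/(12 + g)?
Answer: -149488/61 ≈ -2450.6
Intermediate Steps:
c(g) = (-26 + g)/(12 + g)
((-459 - 370) - 1622) + c(49) = ((-459 - 370) - 1622) + (-26 + 49)/(12 + 49) = (-829 - 1622) + 23/61 = -2451 + (1/61)*23 = -2451 + 23/61 = -149488/61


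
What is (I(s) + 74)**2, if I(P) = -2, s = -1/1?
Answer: 5184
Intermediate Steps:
s = -1 (s = -1*1 = -1)
(I(s) + 74)**2 = (-2 + 74)**2 = 72**2 = 5184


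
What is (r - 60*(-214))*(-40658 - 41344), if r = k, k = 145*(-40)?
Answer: -577294080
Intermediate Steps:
k = -5800
r = -5800
(r - 60*(-214))*(-40658 - 41344) = (-5800 - 60*(-214))*(-40658 - 41344) = (-5800 + 12840)*(-82002) = 7040*(-82002) = -577294080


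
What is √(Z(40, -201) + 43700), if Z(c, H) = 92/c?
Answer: √4370230/10 ≈ 209.05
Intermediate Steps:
√(Z(40, -201) + 43700) = √(92/40 + 43700) = √(92*(1/40) + 43700) = √(23/10 + 43700) = √(437023/10) = √4370230/10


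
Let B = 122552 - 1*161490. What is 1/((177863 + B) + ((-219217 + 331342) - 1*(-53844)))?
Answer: 1/304894 ≈ 3.2798e-6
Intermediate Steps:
B = -38938 (B = 122552 - 161490 = -38938)
1/((177863 + B) + ((-219217 + 331342) - 1*(-53844))) = 1/((177863 - 38938) + ((-219217 + 331342) - 1*(-53844))) = 1/(138925 + (112125 + 53844)) = 1/(138925 + 165969) = 1/304894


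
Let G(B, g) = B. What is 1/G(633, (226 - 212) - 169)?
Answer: 1/633 ≈ 0.0015798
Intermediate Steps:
1/G(633, (226 - 212) - 169) = 1/633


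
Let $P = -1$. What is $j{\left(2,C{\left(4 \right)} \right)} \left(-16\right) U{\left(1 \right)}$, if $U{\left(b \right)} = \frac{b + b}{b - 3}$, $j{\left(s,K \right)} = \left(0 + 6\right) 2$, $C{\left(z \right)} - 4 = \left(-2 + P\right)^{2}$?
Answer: $192$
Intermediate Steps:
$C{\left(z \right)} = 13$ ($C{\left(z \right)} = 4 + \left(-2 - 1\right)^{2} = 4 + \left(-3\right)^{2} = 4 + 9 = 13$)
$j{\left(s,K \right)} = 12$ ($j{\left(s,K \right)} = 6 \cdot 2 = 12$)
$U{\left(b \right)} = \frac{2 b}{-3 + b}$
$j{\left(2,C{\left(4 \right)} \right)} \left(-16\right) U{\left(1 \right)} = 12 \left(-16\right) 2 \cdot 1 \frac{1}{-3 + 1} = - 192 \cdot 2 \cdot 1 \frac{1}{-2} = - 192 \cdot 2 \cdot 1 \left(- \frac{1}{2}\right) = \left(-192\right) \left(-1\right) = 192$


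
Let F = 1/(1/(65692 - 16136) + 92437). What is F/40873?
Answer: 49556/187231364280429 ≈ 2.6468e-10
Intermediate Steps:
F = 49556/4580807973 (F = 1/(1/49556 + 92437) = 1/(4580807973/49556) = 49556/4580807973 ≈ 1.0818e-5)
F/40873 = (49556/4580807973)/40873 = (49556/4580807973)*(1/40873) = 49556/187231364280429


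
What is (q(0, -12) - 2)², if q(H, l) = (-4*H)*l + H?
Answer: 4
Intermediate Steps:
q(H, l) = H - 4*H*l (q(H, l) = -4*H*l + H = H - 4*H*l)
(q(0, -12) - 2)² = (0*(1 - 4*(-12)) - 2)² = (0*(1 + 48) - 2)² = (0*49 - 2)² = (0 - 2)² = (-2)² = 4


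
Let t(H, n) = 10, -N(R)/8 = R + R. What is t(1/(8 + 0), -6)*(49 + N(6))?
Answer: -470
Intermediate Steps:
N(R) = -16*R (N(R) = -8*(R + R) = -16*R)
t(1/(8 + 0), -6)*(49 + N(6)) = 10*(49 - 16*6) = 10*(49 - 96) = 10*(-47) = -470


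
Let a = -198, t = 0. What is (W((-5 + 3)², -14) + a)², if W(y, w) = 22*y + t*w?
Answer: 12100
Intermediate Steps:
W(y, w) = 22*y (W(y, w) = 22*y + 0*w = 22*y + 0 = 22*y)
(W((-5 + 3)², -14) + a)² = (22*(-5 + 3)² - 198)² = (22*(-2)² - 198)² = (22*4 - 198)² = (88 - 198)² = (-110)² = 12100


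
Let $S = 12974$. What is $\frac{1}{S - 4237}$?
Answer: $\frac{1}{8737} \approx 0.00011446$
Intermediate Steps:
$\frac{1}{S - 4237} = \frac{1}{12974 - 4237} = \frac{1}{8737}$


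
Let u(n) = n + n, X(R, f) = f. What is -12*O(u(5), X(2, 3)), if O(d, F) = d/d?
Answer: -12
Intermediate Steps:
u(n) = 2*n
O(d, F) = 1
-12*O(u(5), X(2, 3)) = -12*1 = -12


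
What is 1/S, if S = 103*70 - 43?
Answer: 1/7167 ≈ 0.00013953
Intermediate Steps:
S = 7167 (S = 7210 - 43 = 7167)
1/S = 1/7167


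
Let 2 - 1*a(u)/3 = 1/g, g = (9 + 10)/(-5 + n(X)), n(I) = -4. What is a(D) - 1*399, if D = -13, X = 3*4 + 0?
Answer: -7440/19 ≈ -391.58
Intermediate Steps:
X = 12 (X = 12 + 0 = 12)
g = -19/9 (g = (9 + 10)/(-5 - 4) = 19/(-9) = 19*(-⅑) = -19/9 ≈ -2.1111)
a(u) = 141/19 (a(u) = 6 - 3/(-19/9) = 6 - 3*(-9/19) = 6 + 27/19 = 141/19)
a(D) - 1*399 = 141/19 - 1*399 = 141/19 - 399 = -7440/19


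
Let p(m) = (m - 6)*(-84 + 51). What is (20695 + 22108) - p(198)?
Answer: 49139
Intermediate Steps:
p(m) = 198 - 33*m (p(m) = (-6 + m)*(-33) = 198 - 33*m)
(20695 + 22108) - p(198) = (20695 + 22108) - (198 - 33*198) = 42803 - (198 - 6534) = 42803 - 1*(-6336) = 42803 + 6336 = 49139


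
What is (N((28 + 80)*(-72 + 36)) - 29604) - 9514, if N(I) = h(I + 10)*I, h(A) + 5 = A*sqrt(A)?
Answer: -19678 + 15077664*I*sqrt(3878) ≈ -19678.0 + 9.3894e+8*I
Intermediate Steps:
h(A) = -5 + A**(3/2) (h(A) = -5 + A*sqrt(A) = -5 + A**(3/2))
N(I) = I*(-5 + (10 + I)**(3/2)) (N(I) = (-5 + (I + 10)**(3/2))*I = (-5 + (10 + I)**(3/2))*I = I*(-5 + (10 + I)**(3/2)))
(N((28 + 80)*(-72 + 36)) - 29604) - 9514 = (((28 + 80)*(-72 + 36))*(-5 + (10 + (28 + 80)*(-72 + 36))**(3/2)) - 29604) - 9514 = ((108*(-36))*(-5 + (10 + 108*(-36))**(3/2)) - 29604) - 9514 = (-3888*(-5 + (10 - 3888)**(3/2)) - 29604) - 9514 = (-3888*(-5 + (-3878)**(3/2)) - 29604) - 9514 = (-3888*(-5 - 3878*I*sqrt(3878)) - 29604) - 9514 = ((19440 + 15077664*I*sqrt(3878)) - 29604) - 9514 = (-10164 + 15077664*I*sqrt(3878)) - 9514 = -19678 + 15077664*I*sqrt(3878)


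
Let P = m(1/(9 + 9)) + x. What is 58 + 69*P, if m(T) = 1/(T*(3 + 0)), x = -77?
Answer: -4841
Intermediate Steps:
m(T) = 1/(3*T) (m(T) = 1/(T*3) = 1/(3*T))
P = -71 (P = 1/(3*(1/(9 + 9))) - 77 = 1/(3*(1/18)) - 77 = (⅓)*18 - 77 = 6 - 77 = -71)
58 + 69*P = 58 + 69*(-71) = 58 - 4899 = -4841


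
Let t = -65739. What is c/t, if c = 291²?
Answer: -28227/21913 ≈ -1.2881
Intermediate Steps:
c = 84681
c/t = 84681/(-65739) = 84681*(-1/65739) = -28227/21913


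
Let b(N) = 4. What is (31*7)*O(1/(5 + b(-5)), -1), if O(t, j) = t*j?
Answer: -217/9 ≈ -24.111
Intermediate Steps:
O(t, j) = j*t
(31*7)*O(1/(5 + b(-5)), -1) = (31*7)*(-1/(5 + 4)) = 217*(-1/9) = 217*(-1*⅑) = 217*(-⅑) = -217/9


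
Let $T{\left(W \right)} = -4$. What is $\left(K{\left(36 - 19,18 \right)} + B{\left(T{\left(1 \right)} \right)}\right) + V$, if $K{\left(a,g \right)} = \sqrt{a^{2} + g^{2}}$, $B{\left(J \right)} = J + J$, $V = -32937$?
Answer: $-32945 + \sqrt{613} \approx -32920.0$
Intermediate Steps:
$B{\left(J \right)} = 2 J$
$\left(K{\left(36 - 19,18 \right)} + B{\left(T{\left(1 \right)} \right)}\right) + V = \left(\sqrt{\left(36 - 19\right)^{2} + 18^{2}} + 2 \left(-4\right)\right) - 32937 = \left(\sqrt{17^{2} + 324} - 8\right) - 32937 = \left(\sqrt{289 + 324} - 8\right) - 32937 = \left(\sqrt{613} - 8\right) - 32937 = \left(-8 + \sqrt{613}\right) - 32937 = -32945 + \sqrt{613}$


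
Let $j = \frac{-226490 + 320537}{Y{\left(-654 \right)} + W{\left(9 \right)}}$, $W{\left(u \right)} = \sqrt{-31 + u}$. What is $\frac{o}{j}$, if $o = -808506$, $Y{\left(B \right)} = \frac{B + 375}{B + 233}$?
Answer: $- \frac{75191058}{13197929} - \frac{269502 i \sqrt{22}}{31349} \approx -5.6972 - 40.323 i$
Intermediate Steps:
$Y{\left(B \right)} = \frac{375 + B}{233 + B}$
$j = \frac{94047}{\frac{279}{421} + i \sqrt{22}}$ ($j = \frac{-226490 + 320537}{\frac{375 - 654}{233 - 654} + \sqrt{-31 + 9}} = \frac{94047}{\frac{1}{-421} \left(-279\right) + \sqrt{-22}} = \frac{94047}{\left(- \frac{1}{421}\right) \left(-279\right) + i \sqrt{22}} = \frac{94047}{\frac{279}{421} + i \sqrt{22}} \approx 2777.5 - 19658.0 i$)
$\frac{o}{j} = - \frac{808506}{\frac{11046666573}{3977143} - \frac{16668984327 i \sqrt{22}}{3977143}}$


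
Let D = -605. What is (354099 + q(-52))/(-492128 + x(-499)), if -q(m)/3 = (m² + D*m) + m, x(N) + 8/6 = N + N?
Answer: -755289/1479382 ≈ -0.51054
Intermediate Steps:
x(N) = -4/3 + 2*N (x(N) = -4/3 + (N + N) = -4/3 + 2*N)
q(m) = -3*m² + 1812*m (q(m) = -3*((m² - 605*m) + m) = -3*(m² - 604*m) = -3*m² + 1812*m)
(354099 + q(-52))/(-492128 + x(-499)) = (354099 + 3*(-52)*(604 - 1*(-52)))/(-492128 + (-4/3 + 2*(-499))) = (354099 + 3*(-52)*(604 + 52))/(-492128 + (-4/3 - 998)) = (354099 + 3*(-52)*656)/(-492128 - 2998/3) = (354099 - 102336)/(-1479382/3) = 251763*(-3/1479382) = -755289/1479382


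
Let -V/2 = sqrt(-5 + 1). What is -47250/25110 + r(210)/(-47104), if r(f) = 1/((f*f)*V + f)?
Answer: -407148711424031/216370458071040 - I/8309157376 ≈ -1.8817 - 1.2035e-10*I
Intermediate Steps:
V = -4*I (V = -2*sqrt(-5 + 1) = -4*I ≈ -4.0*I)
r(f) = 1/(f - 4*I*f**2) (r(f) = 1/((f*f)*(-4*I) + f) = 1/(f**2*(-4*I) + f) = 1/(-4*I*f**2 + f) = 1/(f - 4*I*f**2))
-47250/25110 + r(210)/(-47104) = -47250/25110 + (I/(210*(I + 4*210)))/(-47104) = -47250*1/25110 + (I*(1/210)/(I + 840))*(-1/47104) = -175/93 + (I*(1/210)/(840 + I))*(-1/47104) = -175/93 + (I*(1/210)*((840 - I)/705601))*(-1/47104) = -175/93 + (I*(840 - I)/148176210)*(-1/47104) = -175/93 - I*(840 - I)/6979692195840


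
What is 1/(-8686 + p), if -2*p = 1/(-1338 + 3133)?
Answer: -3590/31182741 ≈ -0.00011513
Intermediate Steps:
p = -1/3590 (p = -1/(2*(-1338 + 3133)) = -1/2/1795 = -1/2*1/1795 = -1/3590 ≈ -0.00027855)
1/(-8686 + p) = 1/(-8686 - 1/3590) = 1/(-31182741/3590) = -3590/31182741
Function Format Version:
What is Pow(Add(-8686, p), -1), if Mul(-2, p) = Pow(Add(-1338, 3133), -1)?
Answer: Rational(-3590, 31182741) ≈ -0.00011513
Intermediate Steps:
p = Rational(-1, 3590) (p = Mul(Rational(-1, 2), Pow(Add(-1338, 3133), -1)) = Mul(Rational(-1, 2), Pow(1795, -1)) = Mul(Rational(-1, 2), Rational(1, 1795)) = Rational(-1, 3590) ≈ -0.00027855)
Pow(Add(-8686, p), -1) = Pow(Add(-8686, Rational(-1, 3590)), -1) = Pow(Rational(-31182741, 3590), -1) = Rational(-3590, 31182741)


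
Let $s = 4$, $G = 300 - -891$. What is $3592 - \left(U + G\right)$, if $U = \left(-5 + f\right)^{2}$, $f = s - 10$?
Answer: $2280$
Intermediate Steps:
$G = 1191$ ($G = 300 + 891 = 1191$)
$f = -6$ ($f = 4 - 10 = -6$)
$U = 121$ ($U = \left(-5 - 6\right)^{2} = \left(-11\right)^{2} = 121$)
$3592 - \left(U + G\right) = 3592 - \left(121 + 1191\right) = 3592 - 1312 = 2280$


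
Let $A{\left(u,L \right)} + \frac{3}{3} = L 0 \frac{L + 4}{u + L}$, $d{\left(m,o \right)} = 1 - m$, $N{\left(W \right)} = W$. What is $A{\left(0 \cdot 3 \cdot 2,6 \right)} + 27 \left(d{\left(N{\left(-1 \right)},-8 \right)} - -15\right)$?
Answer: $458$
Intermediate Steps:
$A{\left(u,L \right)} = -1$ ($A{\left(u,L \right)} = -1 + L 0 \frac{L + 4}{u + L} = -1 + 0 \frac{4 + L}{L + u} = -1 + 0 = -1$)
$A{\left(0 \cdot 3 \cdot 2,6 \right)} + 27 \left(d{\left(N{\left(-1 \right)},-8 \right)} - -15\right) = -1 + 27 \left(\left(1 - -1\right) - -15\right) = -1 + 27 \left(\left(1 + 1\right) + 15\right) = -1 + 27 \left(2 + 15\right) = -1 + 27 \cdot 17 = -1 + 459 = 458$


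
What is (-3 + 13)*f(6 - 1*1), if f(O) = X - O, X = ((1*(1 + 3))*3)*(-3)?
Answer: -410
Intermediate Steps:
X = -36 (X = ((1*4)*3)*(-3) = (4*3)*(-3) = 12*(-3) = -36)
f(O) = -36 - O
(-3 + 13)*f(6 - 1*1) = (-3 + 13)*(-36 - (6 - 1*1)) = 10*(-36 - (6 - 1)) = 10*(-36 - 1*5) = 10*(-36 - 5) = 10*(-41) = -410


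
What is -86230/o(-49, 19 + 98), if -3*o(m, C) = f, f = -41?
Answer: -258690/41 ≈ -6309.5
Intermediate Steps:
o(m, C) = 41/3 (o(m, C) = -1/3*(-41) = 41/3)
-86230/o(-49, 19 + 98) = -86230/41/3 = -86230*3/41 = -258690/41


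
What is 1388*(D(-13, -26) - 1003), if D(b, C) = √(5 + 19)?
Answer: -1392164 + 2776*√6 ≈ -1.3854e+6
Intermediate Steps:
D(b, C) = 2*√6 (D(b, C) = √24 = 2*√6)
1388*(D(-13, -26) - 1003) = 1388*(2*√6 - 1003) = 1388*(-1003 + 2*√6) = -1392164 + 2776*√6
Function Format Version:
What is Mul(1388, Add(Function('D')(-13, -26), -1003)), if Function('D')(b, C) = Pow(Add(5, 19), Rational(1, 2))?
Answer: Add(-1392164, Mul(2776, Pow(6, Rational(1, 2)))) ≈ -1.3854e+6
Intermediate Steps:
Function('D')(b, C) = Mul(2, Pow(6, Rational(1, 2))) (Function('D')(b, C) = Pow(24, Rational(1, 2)) = Mul(2, Pow(6, Rational(1, 2))))
Mul(1388, Add(Function('D')(-13, -26), -1003)) = Mul(1388, Add(Mul(2, Pow(6, Rational(1, 2))), -1003)) = Mul(1388, Add(-1003, Mul(2, Pow(6, Rational(1, 2))))) = Add(-1392164, Mul(2776, Pow(6, Rational(1, 2))))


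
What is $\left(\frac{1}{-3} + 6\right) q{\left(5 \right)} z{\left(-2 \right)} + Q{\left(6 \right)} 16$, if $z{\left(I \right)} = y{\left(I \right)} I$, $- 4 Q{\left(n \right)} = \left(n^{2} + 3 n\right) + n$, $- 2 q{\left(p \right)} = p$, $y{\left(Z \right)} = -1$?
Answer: $- \frac{805}{3} \approx -268.33$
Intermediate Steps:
$q{\left(p \right)} = - \frac{p}{2}$
$Q{\left(n \right)} = - n - \frac{n^{2}}{4}$ ($Q{\left(n \right)} = - \frac{\left(n^{2} + 3 n\right) + n}{4} = - \frac{n^{2} + 4 n}{4} = - n - \frac{n^{2}}{4}$)
$z{\left(I \right)} = - I$
$\left(\frac{1}{-3} + 6\right) q{\left(5 \right)} z{\left(-2 \right)} + Q{\left(6 \right)} 16 = \left(\frac{1}{-3} + 6\right) \left(- \frac{1}{2}\right) 5 \left(\left(-1\right) \left(-2\right)\right) + \left(- \frac{1}{4}\right) 6 \left(4 + 6\right) 16 = \left(- \frac{1}{3} + 6\right) \left(\left(- \frac{5}{2}\right) 2\right) + \left(- \frac{1}{4}\right) 6 \cdot 10 \cdot 16 = \frac{17}{3} \left(-5\right) - 240 = - \frac{85}{3} - 240 = - \frac{805}{3}$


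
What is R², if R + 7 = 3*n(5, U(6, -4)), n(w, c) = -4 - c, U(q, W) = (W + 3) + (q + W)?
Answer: 484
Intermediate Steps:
U(q, W) = 3 + q + 2*W (U(q, W) = (3 + W) + (W + q) = 3 + q + 2*W)
R = -22 (R = -7 + 3*(-4 - (3 + 6 + 2*(-4))) = -7 + 3*(-4 - (3 + 6 - 8)) = -7 + 3*(-4 - 1*1) = -7 + 3*(-4 - 1) = -7 + 3*(-5) = -7 - 15 = -22)
R² = (-22)² = 484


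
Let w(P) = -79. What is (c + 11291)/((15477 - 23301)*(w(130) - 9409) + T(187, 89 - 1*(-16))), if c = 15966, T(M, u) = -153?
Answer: 27257/74233959 ≈ 0.00036718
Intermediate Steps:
(c + 11291)/((15477 - 23301)*(w(130) - 9409) + T(187, 89 - 1*(-16))) = (15966 + 11291)/((15477 - 23301)*(-79 - 9409) - 153) = 27257/(-7824*(-9488) - 153) = 27257/(74234112 - 153) = 27257/74233959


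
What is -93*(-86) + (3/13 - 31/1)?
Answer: 103574/13 ≈ 7967.2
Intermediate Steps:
-93*(-86) + (3/13 - 31/1) = 7998 + (3*(1/13) - 31*1) = 7998 + (3/13 - 31) = 7998 - 400/13 = 103574/13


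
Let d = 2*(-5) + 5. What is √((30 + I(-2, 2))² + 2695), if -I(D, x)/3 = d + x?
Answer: 2*√1054 ≈ 64.931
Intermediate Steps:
d = -5 (d = -10 + 5 = -5)
I(D, x) = 15 - 3*x (I(D, x) = -3*(-5 + x) = 15 - 3*x)
√((30 + I(-2, 2))² + 2695) = √((30 + (15 - 3*2))² + 2695) = √((30 + (15 - 6))² + 2695) = √((30 + 9)² + 2695) = √(39² + 2695) = √(1521 + 2695) = √4216 = 2*√1054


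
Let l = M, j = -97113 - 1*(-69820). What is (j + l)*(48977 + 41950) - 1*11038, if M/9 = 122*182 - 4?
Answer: 15685532951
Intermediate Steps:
M = 199800 (M = 9*(122*182 - 4) = 9*(22204 - 4) = 9*22200 = 199800)
j = -27293 (j = -97113 + 69820 = -27293)
l = 199800
(j + l)*(48977 + 41950) - 1*11038 = (-27293 + 199800)*(48977 + 41950) - 1*11038 = 172507*90927 - 11038 = 15685543989 - 11038 = 15685532951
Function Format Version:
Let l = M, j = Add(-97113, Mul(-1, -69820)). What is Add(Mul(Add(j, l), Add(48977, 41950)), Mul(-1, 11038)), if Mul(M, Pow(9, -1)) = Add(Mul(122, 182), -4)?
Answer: 15685532951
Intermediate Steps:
M = 199800 (M = Mul(9, Add(Mul(122, 182), -4)) = Mul(9, Add(22204, -4)) = Mul(9, 22200) = 199800)
j = -27293 (j = Add(-97113, 69820) = -27293)
l = 199800
Add(Mul(Add(j, l), Add(48977, 41950)), Mul(-1, 11038)) = Add(Mul(Add(-27293, 199800), Add(48977, 41950)), Mul(-1, 11038)) = Add(Mul(172507, 90927), -11038) = Add(15685543989, -11038) = 15685532951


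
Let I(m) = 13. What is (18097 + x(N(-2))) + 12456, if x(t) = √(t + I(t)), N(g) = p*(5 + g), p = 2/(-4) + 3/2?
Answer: 30557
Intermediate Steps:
p = 1 (p = 2*(-¼) + 3*(½) = -½ + 3/2 = 1)
N(g) = 5 + g (N(g) = 1*(5 + g) = 5 + g)
x(t) = √(13 + t) (x(t) = √(t + 13) = √(13 + t))
(18097 + x(N(-2))) + 12456 = (18097 + √(13 + (5 - 2))) + 12456 = (18097 + √(13 + 3)) + 12456 = (18097 + √16) + 12456 = (18097 + 4) + 12456 = 18101 + 12456 = 30557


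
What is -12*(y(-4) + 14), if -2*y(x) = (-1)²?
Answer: -162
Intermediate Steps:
y(x) = -½ (y(x) = -½*(-1)² = -½*1 = -½)
-12*(y(-4) + 14) = -12*(-½ + 14) = -12*27/2 = -162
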